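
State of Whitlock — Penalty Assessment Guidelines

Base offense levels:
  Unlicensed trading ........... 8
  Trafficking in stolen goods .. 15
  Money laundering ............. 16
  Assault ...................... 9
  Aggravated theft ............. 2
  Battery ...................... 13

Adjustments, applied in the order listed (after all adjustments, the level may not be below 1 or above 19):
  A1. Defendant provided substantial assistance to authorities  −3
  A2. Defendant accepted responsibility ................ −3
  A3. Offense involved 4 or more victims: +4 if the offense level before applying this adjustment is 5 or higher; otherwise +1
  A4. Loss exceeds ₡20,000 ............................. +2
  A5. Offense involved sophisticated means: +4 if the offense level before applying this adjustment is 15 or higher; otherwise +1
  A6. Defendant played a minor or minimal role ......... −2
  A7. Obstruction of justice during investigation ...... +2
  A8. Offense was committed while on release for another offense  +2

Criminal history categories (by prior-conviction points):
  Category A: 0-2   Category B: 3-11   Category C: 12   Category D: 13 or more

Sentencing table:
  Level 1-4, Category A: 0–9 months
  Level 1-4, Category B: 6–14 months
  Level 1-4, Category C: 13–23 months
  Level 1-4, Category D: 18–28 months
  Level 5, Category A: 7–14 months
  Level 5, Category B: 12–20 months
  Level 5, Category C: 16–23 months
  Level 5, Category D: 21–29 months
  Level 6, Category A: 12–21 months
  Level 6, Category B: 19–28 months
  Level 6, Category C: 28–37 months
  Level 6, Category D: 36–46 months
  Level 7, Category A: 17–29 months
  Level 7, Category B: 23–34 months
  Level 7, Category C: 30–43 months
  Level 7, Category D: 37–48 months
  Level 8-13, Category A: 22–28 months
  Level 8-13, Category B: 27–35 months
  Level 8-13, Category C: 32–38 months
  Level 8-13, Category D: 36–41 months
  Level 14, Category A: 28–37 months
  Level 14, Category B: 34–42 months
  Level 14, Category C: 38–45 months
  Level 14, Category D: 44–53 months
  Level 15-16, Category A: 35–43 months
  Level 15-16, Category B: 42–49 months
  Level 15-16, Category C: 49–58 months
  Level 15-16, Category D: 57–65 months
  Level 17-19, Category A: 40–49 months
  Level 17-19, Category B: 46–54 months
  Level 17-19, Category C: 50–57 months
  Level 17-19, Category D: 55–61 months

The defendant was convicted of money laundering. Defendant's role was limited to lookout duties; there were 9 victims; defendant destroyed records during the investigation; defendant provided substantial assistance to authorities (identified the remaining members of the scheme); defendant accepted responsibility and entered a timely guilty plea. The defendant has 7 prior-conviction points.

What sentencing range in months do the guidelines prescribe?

34-42 months

Base offense level for money laundering: 16.
A1 applies: 16 − 3 = 13.
A2 applies: 13 − 3 = 10.
A3 applies (level before this adjustment is 10 ≥ 5, so +4): 10 + 4 = 14.
A5 does not apply.
A6 applies: 14 − 2 = 12.
A7 applies: 12 + 2 = 14.
A8 does not apply.
Final offense level: 14.
Criminal history: 7 prior points → Category B (3-11).
Level 14 falls in the 14 band.
Grid: Level 14 × Category B = 34-42 months.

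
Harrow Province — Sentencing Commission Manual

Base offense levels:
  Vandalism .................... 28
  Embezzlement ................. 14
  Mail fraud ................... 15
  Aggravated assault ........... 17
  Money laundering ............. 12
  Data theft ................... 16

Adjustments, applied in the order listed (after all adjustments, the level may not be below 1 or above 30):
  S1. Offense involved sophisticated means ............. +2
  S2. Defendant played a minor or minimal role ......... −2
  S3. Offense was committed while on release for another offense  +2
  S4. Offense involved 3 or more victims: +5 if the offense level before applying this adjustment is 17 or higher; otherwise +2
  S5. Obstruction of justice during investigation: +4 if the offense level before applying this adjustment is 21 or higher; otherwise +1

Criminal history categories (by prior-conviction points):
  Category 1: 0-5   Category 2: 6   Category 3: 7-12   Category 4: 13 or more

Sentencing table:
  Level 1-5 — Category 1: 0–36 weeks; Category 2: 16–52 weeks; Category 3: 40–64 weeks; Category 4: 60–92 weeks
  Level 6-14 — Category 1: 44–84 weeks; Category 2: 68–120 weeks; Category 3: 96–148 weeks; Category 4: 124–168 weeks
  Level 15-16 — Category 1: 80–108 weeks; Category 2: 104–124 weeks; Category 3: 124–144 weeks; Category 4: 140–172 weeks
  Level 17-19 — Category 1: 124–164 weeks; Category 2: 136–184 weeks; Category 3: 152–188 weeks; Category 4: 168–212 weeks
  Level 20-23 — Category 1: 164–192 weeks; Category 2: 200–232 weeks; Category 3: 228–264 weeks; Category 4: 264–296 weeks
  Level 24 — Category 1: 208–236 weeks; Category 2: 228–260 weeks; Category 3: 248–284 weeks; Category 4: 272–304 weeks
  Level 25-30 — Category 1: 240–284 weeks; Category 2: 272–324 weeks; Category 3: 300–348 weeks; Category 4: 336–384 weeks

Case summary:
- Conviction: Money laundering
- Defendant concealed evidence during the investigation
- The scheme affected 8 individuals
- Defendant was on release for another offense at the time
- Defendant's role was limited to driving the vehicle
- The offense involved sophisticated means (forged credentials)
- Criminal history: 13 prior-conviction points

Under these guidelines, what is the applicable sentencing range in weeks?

Base offense level for money laundering: 12.
S1 applies: 12 + 2 = 14.
S2 applies: 14 − 2 = 12.
S3 applies: 12 + 2 = 14.
S4 applies (level before this adjustment is 14 < 17, so +2): 14 + 2 = 16.
S5 applies (level before this adjustment is 16 < 21, so +1): 16 + 1 = 17.
Final offense level: 17.
Criminal history: 13 prior points → Category 4 (13+).
Level 17 falls in the 17-19 band.
Grid: Level 17-19 × Category 4 = 168-212 weeks.

168-212 weeks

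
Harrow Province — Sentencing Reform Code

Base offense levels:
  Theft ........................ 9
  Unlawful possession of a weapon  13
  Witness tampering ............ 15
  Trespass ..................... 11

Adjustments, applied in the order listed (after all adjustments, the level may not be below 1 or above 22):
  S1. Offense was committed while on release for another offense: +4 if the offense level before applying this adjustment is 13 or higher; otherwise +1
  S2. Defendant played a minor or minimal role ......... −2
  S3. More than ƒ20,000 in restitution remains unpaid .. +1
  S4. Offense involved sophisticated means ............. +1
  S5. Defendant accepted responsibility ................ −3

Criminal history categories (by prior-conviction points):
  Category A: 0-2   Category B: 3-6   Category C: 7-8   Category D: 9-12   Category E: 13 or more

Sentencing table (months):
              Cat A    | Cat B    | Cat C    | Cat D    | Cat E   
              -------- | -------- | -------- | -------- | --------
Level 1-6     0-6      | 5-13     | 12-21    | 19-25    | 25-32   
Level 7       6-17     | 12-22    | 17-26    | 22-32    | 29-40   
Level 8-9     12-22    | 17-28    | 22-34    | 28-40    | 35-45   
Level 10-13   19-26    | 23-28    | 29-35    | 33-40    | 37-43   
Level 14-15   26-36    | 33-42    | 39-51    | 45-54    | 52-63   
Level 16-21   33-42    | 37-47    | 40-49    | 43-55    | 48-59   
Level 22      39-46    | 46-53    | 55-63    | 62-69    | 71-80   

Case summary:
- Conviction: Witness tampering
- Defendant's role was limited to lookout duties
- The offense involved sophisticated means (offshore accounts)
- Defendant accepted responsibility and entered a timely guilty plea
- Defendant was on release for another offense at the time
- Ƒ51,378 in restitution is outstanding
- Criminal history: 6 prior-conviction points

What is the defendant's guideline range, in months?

Base offense level for witness tampering: 15.
S1 applies (level before this adjustment is 15 ≥ 13, so +4): 15 + 4 = 19.
S2 applies: 19 − 2 = 17.
S3 applies: 17 + 1 = 18.
S4 applies: 18 + 1 = 19.
S5 applies: 19 − 3 = 16.
Final offense level: 16.
Criminal history: 6 prior points → Category B (3-6).
Level 16 falls in the 16-21 band.
Grid: Level 16-21 × Category B = 37-47 months.

37-47 months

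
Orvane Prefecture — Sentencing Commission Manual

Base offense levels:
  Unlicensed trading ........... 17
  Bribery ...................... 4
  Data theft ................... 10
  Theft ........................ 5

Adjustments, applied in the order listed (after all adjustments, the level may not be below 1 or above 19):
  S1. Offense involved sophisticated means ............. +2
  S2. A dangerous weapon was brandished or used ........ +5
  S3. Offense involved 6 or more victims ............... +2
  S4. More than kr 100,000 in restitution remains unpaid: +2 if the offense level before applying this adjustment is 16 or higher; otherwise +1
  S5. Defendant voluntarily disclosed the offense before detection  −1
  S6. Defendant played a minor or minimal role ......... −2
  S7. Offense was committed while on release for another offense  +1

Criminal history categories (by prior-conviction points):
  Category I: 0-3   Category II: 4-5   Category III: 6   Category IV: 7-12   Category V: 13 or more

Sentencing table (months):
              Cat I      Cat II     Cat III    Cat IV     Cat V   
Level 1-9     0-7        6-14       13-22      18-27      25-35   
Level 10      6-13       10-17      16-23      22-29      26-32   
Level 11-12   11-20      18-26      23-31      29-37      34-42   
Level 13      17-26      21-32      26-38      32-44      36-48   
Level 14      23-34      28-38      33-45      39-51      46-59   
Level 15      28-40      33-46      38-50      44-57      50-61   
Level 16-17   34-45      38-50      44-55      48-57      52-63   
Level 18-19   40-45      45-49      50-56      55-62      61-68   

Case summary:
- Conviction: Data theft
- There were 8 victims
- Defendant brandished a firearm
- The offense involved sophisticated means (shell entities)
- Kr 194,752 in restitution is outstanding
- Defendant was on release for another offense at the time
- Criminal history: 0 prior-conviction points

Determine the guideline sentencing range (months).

Base offense level for data theft: 10.
S1 applies: 10 + 2 = 12.
S2 applies: 12 + 5 = 17.
S3 applies: 17 + 2 = 19.
S4 applies (level before this adjustment is 19 ≥ 16, so +2): 19 + 2 = 21.
S5 does not apply.
S7 applies: 21 + 1 = 22.
Level 22 exceeds the maximum of 19; capped at 19.
Final offense level: 19.
Criminal history: 0 prior points → Category I (0-3).
Level 19 falls in the 18-19 band.
Grid: Level 18-19 × Category I = 40-45 months.

40-45 months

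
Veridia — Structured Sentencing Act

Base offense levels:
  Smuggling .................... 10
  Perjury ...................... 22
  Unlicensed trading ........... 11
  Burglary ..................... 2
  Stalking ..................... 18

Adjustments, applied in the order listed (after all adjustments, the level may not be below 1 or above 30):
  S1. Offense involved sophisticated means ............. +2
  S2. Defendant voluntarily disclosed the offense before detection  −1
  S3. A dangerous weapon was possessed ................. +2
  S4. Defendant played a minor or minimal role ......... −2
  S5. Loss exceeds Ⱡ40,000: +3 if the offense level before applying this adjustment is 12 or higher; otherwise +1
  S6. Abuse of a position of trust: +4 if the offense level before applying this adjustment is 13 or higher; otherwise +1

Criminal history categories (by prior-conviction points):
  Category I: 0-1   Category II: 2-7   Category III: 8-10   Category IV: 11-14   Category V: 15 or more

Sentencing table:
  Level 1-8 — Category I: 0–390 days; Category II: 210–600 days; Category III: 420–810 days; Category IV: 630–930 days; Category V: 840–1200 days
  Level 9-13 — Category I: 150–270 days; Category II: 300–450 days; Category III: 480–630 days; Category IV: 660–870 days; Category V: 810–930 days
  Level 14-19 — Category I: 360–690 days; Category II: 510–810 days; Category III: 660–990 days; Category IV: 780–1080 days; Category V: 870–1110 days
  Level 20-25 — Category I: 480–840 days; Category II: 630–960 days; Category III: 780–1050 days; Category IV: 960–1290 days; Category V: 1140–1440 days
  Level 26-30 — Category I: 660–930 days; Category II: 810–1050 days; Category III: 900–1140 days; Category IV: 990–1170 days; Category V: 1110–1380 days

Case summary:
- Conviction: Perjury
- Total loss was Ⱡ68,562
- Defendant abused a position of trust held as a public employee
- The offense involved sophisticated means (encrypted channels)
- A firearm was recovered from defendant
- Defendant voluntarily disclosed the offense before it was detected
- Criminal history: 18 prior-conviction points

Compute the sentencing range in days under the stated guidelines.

1110-1380 days

Base offense level for perjury: 22.
S1 applies: 22 + 2 = 24.
S2 applies: 24 − 1 = 23.
S3 applies: 23 + 2 = 25.
S4 does not apply.
S5 applies (level before this adjustment is 25 ≥ 12, so +3): 25 + 3 = 28.
S6 applies (level before this adjustment is 28 ≥ 13, so +4): 28 + 4 = 32.
Level 32 exceeds the maximum of 30; capped at 30.
Final offense level: 30.
Criminal history: 18 prior points → Category V (15+).
Level 30 falls in the 26-30 band.
Grid: Level 26-30 × Category V = 1110-1380 days.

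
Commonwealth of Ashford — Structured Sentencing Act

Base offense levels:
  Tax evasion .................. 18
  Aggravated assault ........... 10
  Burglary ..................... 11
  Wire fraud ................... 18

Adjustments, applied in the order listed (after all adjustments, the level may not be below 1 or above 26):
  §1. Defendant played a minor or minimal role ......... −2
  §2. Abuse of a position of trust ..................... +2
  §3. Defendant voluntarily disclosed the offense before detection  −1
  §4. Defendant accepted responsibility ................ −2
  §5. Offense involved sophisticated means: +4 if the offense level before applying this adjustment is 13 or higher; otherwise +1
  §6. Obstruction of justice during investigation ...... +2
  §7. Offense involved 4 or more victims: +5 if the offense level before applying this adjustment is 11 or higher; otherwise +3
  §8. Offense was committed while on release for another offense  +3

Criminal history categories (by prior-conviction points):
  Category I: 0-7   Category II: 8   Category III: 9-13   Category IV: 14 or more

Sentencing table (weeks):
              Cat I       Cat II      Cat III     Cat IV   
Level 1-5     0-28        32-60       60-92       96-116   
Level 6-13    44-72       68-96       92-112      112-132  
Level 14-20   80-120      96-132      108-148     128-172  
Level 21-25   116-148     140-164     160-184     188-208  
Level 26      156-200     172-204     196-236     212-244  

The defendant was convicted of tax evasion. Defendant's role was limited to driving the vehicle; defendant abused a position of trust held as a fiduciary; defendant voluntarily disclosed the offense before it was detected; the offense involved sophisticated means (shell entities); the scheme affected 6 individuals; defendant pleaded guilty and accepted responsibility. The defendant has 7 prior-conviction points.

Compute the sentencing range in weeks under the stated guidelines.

Base offense level for tax evasion: 18.
§1 applies: 18 − 2 = 16.
§2 applies: 16 + 2 = 18.
§3 applies: 18 − 1 = 17.
§4 applies: 17 − 2 = 15.
§5 applies (level before this adjustment is 15 ≥ 13, so +4): 15 + 4 = 19.
§6 does not apply.
§7 applies (level before this adjustment is 19 ≥ 11, so +5): 19 + 5 = 24.
Final offense level: 24.
Criminal history: 7 prior points → Category I (0-7).
Level 24 falls in the 21-25 band.
Grid: Level 21-25 × Category I = 116-148 weeks.

116-148 weeks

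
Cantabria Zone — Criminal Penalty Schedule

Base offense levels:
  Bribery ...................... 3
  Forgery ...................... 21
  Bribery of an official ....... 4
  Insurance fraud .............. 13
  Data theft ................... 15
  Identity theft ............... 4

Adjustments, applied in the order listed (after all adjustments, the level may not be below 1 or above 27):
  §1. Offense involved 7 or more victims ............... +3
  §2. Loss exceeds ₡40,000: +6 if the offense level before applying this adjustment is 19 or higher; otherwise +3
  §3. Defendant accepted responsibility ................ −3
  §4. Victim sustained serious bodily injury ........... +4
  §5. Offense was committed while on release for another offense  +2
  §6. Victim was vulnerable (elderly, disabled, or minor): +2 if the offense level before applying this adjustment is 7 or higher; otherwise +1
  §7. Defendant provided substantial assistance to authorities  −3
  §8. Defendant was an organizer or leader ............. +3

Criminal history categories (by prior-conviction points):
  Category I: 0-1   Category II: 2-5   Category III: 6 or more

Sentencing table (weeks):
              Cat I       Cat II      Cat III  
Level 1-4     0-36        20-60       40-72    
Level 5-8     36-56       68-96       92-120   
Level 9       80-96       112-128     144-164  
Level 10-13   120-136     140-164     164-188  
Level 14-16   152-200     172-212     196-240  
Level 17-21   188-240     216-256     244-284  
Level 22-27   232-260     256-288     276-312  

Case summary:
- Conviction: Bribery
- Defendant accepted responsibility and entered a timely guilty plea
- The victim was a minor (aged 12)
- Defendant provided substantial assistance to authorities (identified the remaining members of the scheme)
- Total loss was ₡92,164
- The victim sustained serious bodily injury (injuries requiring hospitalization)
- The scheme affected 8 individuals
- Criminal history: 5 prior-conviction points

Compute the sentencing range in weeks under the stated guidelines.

112-128 weeks

Base offense level for bribery: 3.
§1 applies: 3 + 3 = 6.
§2 applies (level before this adjustment is 6 < 19, so +3): 6 + 3 = 9.
§3 applies: 9 − 3 = 6.
§4 applies: 6 + 4 = 10.
§5 does not apply.
§6 applies (level before this adjustment is 10 ≥ 7, so +2): 10 + 2 = 12.
§7 applies: 12 − 3 = 9.
§8 does not apply.
Final offense level: 9.
Criminal history: 5 prior points → Category II (2-5).
Level 9 falls in the 9 band.
Grid: Level 9 × Category II = 112-128 weeks.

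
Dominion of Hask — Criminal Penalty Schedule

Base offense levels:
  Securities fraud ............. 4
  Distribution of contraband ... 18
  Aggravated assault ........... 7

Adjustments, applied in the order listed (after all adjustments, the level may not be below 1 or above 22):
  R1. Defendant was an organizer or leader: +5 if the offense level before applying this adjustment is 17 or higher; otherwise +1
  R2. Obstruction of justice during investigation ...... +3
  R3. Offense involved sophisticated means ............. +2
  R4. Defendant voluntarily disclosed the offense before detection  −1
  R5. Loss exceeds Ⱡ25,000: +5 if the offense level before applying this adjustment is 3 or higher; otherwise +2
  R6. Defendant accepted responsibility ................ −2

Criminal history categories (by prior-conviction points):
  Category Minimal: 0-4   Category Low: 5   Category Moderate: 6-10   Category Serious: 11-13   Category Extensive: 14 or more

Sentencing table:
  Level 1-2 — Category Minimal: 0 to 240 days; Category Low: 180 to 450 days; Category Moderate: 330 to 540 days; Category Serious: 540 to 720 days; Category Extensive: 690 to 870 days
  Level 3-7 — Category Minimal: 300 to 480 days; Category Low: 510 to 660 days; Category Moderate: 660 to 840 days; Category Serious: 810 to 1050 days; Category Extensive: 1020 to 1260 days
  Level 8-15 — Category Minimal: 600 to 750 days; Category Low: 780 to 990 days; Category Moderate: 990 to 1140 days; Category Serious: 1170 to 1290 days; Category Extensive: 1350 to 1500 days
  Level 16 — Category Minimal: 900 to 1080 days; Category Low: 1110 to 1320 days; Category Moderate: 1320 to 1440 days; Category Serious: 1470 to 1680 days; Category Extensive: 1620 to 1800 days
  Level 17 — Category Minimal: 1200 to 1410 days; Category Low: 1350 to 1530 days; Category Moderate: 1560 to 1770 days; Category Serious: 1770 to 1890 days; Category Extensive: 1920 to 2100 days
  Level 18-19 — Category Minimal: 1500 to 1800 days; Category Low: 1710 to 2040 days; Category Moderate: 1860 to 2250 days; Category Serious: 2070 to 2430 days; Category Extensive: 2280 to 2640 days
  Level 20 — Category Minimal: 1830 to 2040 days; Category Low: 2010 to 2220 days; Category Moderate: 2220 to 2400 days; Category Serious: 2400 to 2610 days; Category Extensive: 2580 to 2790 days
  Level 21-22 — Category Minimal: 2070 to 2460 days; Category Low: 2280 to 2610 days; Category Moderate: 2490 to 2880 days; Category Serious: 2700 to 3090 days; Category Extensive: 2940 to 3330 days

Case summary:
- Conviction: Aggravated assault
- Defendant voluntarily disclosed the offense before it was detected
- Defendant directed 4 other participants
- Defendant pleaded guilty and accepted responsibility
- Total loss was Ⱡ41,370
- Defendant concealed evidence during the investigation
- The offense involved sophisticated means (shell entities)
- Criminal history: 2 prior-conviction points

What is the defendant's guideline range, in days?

Base offense level for aggravated assault: 7.
R1 applies (level before this adjustment is 7 < 17, so +1): 7 + 1 = 8.
R2 applies: 8 + 3 = 11.
R3 applies: 11 + 2 = 13.
R4 applies: 13 − 1 = 12.
R5 applies (level before this adjustment is 12 ≥ 3, so +5): 12 + 5 = 17.
R6 applies: 17 − 2 = 15.
Final offense level: 15.
Criminal history: 2 prior points → Category Minimal (0-4).
Level 15 falls in the 8-15 band.
Grid: Level 8-15 × Category Minimal = 600-750 days.

600-750 days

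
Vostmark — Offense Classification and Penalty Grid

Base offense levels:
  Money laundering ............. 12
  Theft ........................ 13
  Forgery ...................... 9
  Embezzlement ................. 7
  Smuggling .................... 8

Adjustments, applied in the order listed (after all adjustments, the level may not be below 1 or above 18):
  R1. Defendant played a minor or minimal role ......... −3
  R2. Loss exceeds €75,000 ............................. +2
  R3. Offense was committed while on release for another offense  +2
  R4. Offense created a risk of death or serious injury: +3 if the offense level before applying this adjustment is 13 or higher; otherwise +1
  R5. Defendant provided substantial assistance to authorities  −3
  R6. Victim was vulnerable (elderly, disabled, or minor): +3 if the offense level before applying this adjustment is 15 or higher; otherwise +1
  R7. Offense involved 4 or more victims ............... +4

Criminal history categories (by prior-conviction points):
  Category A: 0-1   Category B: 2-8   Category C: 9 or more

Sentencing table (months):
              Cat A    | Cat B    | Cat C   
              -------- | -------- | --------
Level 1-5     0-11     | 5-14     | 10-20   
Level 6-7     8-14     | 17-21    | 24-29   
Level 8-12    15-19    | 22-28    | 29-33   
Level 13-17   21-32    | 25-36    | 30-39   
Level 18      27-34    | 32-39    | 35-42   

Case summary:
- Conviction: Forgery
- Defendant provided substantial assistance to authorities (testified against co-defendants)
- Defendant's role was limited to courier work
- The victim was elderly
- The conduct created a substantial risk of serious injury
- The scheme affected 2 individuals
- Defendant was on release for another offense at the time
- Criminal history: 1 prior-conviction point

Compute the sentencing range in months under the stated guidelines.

Base offense level for forgery: 9.
R1 applies: 9 − 3 = 6.
R2 does not apply.
R3 applies: 6 + 2 = 8.
R4 applies (level before this adjustment is 8 < 13, so +1): 8 + 1 = 9.
R5 applies: 9 − 3 = 6.
R6 applies (level before this adjustment is 6 < 15, so +1): 6 + 1 = 7.
R7 does not apply.
Final offense level: 7.
Criminal history: 1 prior point → Category A (0-1).
Level 7 falls in the 6-7 band.
Grid: Level 6-7 × Category A = 8-14 months.

8-14 months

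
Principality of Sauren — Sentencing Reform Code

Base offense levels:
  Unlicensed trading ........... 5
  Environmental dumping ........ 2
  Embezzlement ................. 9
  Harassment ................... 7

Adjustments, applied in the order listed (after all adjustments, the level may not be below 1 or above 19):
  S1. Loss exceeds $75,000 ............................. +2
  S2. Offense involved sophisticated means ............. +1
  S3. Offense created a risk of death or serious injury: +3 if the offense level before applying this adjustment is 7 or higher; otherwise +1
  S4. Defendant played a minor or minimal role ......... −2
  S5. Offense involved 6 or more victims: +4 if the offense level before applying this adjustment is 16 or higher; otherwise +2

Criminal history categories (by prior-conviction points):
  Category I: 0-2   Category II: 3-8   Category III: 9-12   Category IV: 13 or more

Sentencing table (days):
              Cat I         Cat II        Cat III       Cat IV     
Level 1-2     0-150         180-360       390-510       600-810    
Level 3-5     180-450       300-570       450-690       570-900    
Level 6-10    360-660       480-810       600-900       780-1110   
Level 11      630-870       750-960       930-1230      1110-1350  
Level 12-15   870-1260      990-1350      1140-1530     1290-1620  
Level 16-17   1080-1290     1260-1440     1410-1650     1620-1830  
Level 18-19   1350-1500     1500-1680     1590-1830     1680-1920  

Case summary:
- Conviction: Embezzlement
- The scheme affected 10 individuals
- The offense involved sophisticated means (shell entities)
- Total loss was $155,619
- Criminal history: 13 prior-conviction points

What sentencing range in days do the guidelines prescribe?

Base offense level for embezzlement: 9.
S1 applies: 9 + 2 = 11.
S2 applies: 11 + 1 = 12.
S3 does not apply.
S5 applies (level before this adjustment is 12 < 16, so +2): 12 + 2 = 14.
Final offense level: 14.
Criminal history: 13 prior points → Category IV (13+).
Level 14 falls in the 12-15 band.
Grid: Level 12-15 × Category IV = 1290-1620 days.

1290-1620 days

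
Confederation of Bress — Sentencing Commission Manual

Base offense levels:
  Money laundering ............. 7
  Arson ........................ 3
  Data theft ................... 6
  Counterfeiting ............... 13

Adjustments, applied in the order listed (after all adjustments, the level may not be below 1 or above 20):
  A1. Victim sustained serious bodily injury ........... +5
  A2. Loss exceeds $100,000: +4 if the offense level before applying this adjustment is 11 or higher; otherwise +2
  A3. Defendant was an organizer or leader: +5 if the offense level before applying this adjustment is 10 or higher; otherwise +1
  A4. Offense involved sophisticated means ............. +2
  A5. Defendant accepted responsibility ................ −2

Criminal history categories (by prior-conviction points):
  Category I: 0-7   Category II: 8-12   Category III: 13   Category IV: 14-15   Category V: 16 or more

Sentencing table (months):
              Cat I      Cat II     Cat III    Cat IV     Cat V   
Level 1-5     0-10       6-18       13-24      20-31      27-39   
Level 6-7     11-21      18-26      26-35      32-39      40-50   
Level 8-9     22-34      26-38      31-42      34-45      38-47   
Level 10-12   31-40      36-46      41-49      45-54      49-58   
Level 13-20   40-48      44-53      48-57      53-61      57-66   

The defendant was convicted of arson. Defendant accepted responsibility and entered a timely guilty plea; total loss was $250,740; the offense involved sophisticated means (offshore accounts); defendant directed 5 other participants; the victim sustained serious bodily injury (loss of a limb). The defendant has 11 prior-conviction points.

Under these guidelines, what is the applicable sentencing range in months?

44-53 months

Base offense level for arson: 3.
A1 applies: 3 + 5 = 8.
A2 applies (level before this adjustment is 8 < 11, so +2): 8 + 2 = 10.
A3 applies (level before this adjustment is 10 ≥ 10, so +5): 10 + 5 = 15.
A4 applies: 15 + 2 = 17.
A5 applies: 17 − 2 = 15.
Final offense level: 15.
Criminal history: 11 prior points → Category II (8-12).
Level 15 falls in the 13-20 band.
Grid: Level 13-20 × Category II = 44-53 months.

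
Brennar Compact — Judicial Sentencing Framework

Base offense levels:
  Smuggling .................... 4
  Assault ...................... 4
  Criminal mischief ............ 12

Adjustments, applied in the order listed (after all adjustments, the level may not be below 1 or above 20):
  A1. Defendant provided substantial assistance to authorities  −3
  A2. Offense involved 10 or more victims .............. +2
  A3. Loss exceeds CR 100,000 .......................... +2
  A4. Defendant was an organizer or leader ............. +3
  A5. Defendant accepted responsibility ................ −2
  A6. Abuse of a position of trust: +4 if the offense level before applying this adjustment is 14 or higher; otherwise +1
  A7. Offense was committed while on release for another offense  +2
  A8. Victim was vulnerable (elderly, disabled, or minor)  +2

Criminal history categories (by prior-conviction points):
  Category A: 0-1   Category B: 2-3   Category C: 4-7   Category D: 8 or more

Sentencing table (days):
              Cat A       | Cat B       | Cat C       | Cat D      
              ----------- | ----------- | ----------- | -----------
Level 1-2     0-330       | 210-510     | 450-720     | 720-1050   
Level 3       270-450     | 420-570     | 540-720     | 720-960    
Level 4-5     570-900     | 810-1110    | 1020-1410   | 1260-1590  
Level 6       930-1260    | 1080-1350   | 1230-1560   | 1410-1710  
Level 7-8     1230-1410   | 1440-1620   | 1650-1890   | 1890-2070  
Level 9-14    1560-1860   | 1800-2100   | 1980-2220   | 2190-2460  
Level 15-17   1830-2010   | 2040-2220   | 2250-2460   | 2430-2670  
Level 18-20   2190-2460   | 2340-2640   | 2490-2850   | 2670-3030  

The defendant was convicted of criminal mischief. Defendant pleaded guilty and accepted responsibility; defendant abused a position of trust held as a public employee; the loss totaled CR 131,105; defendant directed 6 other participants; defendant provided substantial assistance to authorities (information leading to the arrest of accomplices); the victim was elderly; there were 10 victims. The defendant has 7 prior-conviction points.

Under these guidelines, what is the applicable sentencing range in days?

Base offense level for criminal mischief: 12.
A1 applies: 12 − 3 = 9.
A2 applies: 9 + 2 = 11.
A3 applies: 11 + 2 = 13.
A4 applies: 13 + 3 = 16.
A5 applies: 16 − 2 = 14.
A6 applies (level before this adjustment is 14 ≥ 14, so +4): 14 + 4 = 18.
A8 applies: 18 + 2 = 20.
Final offense level: 20.
Criminal history: 7 prior points → Category C (4-7).
Level 20 falls in the 18-20 band.
Grid: Level 18-20 × Category C = 2490-2850 days.

2490-2850 days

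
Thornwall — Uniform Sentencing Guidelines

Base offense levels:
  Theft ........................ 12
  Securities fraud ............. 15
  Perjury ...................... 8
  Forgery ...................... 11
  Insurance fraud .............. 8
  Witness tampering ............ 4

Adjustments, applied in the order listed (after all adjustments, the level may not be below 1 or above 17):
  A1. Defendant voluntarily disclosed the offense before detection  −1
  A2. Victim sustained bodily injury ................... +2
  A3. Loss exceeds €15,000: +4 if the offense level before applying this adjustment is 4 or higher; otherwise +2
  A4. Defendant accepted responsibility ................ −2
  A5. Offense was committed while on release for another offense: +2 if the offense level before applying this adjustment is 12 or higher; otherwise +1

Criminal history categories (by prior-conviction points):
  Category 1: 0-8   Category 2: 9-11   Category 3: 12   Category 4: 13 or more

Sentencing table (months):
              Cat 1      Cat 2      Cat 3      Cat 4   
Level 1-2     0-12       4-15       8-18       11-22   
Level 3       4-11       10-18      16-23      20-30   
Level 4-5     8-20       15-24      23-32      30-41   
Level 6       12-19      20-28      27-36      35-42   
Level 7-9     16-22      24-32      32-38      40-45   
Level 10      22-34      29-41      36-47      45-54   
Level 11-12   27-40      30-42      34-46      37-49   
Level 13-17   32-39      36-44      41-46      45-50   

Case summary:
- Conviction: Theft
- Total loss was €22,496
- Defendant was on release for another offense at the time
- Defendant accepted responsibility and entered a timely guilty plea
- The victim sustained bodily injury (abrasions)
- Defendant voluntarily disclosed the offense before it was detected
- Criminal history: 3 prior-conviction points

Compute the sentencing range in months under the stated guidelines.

32-39 months

Base offense level for theft: 12.
A1 applies: 12 − 1 = 11.
A2 applies: 11 + 2 = 13.
A3 applies (level before this adjustment is 13 ≥ 4, so +4): 13 + 4 = 17.
A4 applies: 17 − 2 = 15.
A5 applies (level before this adjustment is 15 ≥ 12, so +2): 15 + 2 = 17.
Final offense level: 17.
Criminal history: 3 prior points → Category 1 (0-8).
Level 17 falls in the 13-17 band.
Grid: Level 13-17 × Category 1 = 32-39 months.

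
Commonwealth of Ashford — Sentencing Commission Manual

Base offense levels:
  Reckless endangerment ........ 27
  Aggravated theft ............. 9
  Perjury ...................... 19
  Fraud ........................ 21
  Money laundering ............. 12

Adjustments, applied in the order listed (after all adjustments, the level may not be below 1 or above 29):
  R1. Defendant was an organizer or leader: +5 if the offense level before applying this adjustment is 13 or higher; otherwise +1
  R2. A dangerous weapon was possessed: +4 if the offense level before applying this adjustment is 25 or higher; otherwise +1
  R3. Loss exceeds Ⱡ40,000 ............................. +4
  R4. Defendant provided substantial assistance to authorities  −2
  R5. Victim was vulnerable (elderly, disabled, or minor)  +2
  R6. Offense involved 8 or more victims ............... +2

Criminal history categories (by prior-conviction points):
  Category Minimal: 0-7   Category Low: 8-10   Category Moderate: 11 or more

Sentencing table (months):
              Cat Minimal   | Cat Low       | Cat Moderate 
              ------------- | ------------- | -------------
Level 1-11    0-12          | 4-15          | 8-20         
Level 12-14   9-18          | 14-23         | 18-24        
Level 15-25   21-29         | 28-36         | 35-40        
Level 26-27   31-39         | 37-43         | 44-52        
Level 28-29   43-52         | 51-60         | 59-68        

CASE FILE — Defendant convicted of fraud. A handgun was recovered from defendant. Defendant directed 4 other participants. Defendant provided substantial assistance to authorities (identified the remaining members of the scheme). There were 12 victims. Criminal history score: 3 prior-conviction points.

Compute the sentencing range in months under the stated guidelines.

Base offense level for fraud: 21.
R1 applies (level before this adjustment is 21 ≥ 13, so +5): 21 + 5 = 26.
R2 applies (level before this adjustment is 26 ≥ 25, so +4): 26 + 4 = 30.
R3 does not apply.
R4 applies: 30 − 2 = 28.
R6 applies: 28 + 2 = 30.
Level 30 exceeds the maximum of 29; capped at 29.
Final offense level: 29.
Criminal history: 3 prior points → Category Minimal (0-7).
Level 29 falls in the 28-29 band.
Grid: Level 28-29 × Category Minimal = 43-52 months.

43-52 months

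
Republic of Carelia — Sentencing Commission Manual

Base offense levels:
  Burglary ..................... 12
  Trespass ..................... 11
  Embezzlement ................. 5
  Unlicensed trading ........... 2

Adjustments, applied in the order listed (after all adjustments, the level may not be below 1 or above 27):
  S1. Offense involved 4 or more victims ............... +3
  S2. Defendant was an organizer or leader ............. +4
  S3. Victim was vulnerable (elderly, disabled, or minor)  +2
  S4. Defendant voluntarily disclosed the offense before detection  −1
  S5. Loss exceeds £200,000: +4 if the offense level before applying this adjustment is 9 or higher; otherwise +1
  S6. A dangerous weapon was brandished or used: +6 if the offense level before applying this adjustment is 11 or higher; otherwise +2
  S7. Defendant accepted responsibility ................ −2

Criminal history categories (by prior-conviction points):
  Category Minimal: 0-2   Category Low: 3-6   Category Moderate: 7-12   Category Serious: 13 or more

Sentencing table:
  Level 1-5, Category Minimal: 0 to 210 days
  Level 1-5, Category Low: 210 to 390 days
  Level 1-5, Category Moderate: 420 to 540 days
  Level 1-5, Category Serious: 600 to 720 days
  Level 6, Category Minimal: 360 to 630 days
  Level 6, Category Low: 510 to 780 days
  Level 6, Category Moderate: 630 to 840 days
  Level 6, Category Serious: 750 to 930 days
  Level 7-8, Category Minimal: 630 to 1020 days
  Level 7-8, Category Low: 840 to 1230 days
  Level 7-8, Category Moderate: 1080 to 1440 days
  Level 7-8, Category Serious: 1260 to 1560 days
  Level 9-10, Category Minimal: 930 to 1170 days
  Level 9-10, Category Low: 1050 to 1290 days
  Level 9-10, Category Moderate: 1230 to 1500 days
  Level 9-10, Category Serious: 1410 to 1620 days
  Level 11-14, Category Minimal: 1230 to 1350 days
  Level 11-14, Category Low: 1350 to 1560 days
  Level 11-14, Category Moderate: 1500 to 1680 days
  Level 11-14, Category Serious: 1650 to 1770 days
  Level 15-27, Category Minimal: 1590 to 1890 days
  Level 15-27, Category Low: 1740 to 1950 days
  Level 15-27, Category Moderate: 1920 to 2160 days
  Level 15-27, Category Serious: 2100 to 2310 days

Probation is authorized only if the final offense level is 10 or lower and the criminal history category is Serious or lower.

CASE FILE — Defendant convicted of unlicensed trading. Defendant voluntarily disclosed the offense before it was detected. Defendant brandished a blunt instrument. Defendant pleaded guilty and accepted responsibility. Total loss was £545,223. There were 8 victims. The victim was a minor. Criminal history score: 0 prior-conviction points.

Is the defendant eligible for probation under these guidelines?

Yes

Base offense level for unlicensed trading: 2.
S1 applies: 2 + 3 = 5.
S2 does not apply.
S3 applies: 5 + 2 = 7.
S4 applies: 7 − 1 = 6.
S5 applies (level before this adjustment is 6 < 9, so +1): 6 + 1 = 7.
S6 applies (level before this adjustment is 7 < 11, so +2): 7 + 2 = 9.
S7 applies: 9 − 2 = 7.
Final offense level: 7.
Criminal history: 0 prior points → Category Minimal (0-2).
Level 7 falls in the 7-8 band.
Grid: Level 7-8 × Category Minimal = 630-1020 days.
Probation check: level 7 ≤ 10 and category Minimal ≤ Serious → eligible.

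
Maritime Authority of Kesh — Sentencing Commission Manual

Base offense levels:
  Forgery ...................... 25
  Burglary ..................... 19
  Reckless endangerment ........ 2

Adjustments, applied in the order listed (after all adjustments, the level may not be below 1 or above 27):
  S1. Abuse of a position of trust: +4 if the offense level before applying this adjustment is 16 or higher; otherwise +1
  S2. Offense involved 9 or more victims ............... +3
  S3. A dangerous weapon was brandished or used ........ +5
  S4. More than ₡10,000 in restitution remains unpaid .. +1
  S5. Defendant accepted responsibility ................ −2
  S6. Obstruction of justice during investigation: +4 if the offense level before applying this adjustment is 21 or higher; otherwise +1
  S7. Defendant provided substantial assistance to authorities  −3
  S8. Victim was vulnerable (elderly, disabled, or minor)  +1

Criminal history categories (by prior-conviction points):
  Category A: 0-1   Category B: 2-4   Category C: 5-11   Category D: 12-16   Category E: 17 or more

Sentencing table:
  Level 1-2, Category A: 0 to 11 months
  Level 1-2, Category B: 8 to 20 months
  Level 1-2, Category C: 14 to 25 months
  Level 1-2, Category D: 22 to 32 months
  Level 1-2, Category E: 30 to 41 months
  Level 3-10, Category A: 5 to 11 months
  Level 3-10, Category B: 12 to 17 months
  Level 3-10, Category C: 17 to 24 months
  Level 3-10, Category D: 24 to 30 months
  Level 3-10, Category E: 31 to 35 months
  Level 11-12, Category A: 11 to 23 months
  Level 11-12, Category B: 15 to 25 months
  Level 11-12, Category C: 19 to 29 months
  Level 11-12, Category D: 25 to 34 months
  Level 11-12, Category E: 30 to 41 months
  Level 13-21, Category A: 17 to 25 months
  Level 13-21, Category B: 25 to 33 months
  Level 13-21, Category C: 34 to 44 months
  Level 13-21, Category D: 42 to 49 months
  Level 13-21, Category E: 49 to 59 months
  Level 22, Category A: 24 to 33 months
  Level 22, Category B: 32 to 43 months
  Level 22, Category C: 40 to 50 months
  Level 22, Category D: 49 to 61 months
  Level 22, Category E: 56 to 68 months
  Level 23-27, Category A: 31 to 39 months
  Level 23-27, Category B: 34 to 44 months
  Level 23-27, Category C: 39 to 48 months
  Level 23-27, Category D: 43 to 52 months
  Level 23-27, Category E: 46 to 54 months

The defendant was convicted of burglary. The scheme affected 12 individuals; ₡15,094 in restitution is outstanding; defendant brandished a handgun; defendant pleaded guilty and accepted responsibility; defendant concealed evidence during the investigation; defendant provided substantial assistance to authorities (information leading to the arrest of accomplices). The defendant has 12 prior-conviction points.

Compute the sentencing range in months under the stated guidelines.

Base offense level for burglary: 19.
S1 does not apply.
S2 applies: 19 + 3 = 22.
S3 applies: 22 + 5 = 27.
S4 applies: 27 + 1 = 28.
S5 applies: 28 − 2 = 26.
S6 applies (level before this adjustment is 26 ≥ 21, so +4): 26 + 4 = 30.
S7 applies: 30 − 3 = 27.
S8 does not apply.
Final offense level: 27.
Criminal history: 12 prior points → Category D (12-16).
Level 27 falls in the 23-27 band.
Grid: Level 23-27 × Category D = 43-52 months.

43-52 months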